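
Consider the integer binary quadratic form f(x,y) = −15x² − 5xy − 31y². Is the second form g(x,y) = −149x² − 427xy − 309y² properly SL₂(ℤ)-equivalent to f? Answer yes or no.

D₁ = -1835, D₂ = -1835
f is negative-definite; reduce −f:
−f: reduced (well bottom): (15,5,31) with a≤c, −a<b≤a
flip sign back: reduced form of f is (-15,-5,-31)
g is negative-definite; reduce −g:
−g: translate: b→129 (≡427 mod 298), so (149,427,309)→(149,129,31)
−g: flip: (149,129,31)→(31,-129,149)
−g: translate: b→-5 (≡-129 mod 62), so (31,-129,149)→(31,-5,15)
−g: flip: (31,-5,15)→(15,5,31)
−g: reduced (well bottom): (15,5,31) with a≤c, −a<b≤a
flip sign back: reduced form of g is (-15,-5,-31)
reduced forms (-15, -5, -31) vs (-15, -5, -31) ⇒ equivalent

yes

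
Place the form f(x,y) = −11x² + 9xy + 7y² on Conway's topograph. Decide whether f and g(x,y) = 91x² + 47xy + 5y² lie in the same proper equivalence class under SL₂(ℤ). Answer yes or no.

D₁ = 389, D₂ = 389
river cycle of f (length 14): (7, 19, -1), (-1, 19, 7), (7, 9, -11), (-11, 13, 5), (5, 17, -5), (-5, 13, 11), (11, 9, -7), (-7, 19, 1), (1, 19, -7), (-7, 9, 11), … (4 more)
river cycle of g (length 14): (5, 13, -11), (-11, 9, 7), (7, 19, -1), (-1, 19, 7), (7, 9, -11), (-11, 13, 5), (5, 17, -5), (-5, 13, 11), (11, 9, -7), (-7, 19, 1), … (4 more)
cycles coincide ⇒ equivalent

yes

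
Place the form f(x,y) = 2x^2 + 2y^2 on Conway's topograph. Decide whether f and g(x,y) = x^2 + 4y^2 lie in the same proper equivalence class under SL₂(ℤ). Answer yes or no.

D₁ = -16, D₂ = -16
f: reduced (well bottom): (2,0,2) with a≤c, −a<b≤a
g: reduced (well bottom): (1,0,4) with a≤c, −a<b≤a
reduced forms (2, 0, 2) vs (1, 0, 4) ⇒ inequivalent

no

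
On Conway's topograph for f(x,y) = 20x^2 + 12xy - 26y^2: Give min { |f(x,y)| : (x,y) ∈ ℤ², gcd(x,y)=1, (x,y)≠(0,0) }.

river: ρ → (-26,40,6)
river: ρ → (6,44,-12)
river: ρ → (-12,28,30)
river: ρ → (30,32,-10)
river: ρ → (-10,28,36)
river: ρ → (36,44,-2)
river: ρ → (-2,44,36)
river: ρ → (36,28,-10)
river: ρ → (-10,32,30)
river: ρ → (30,28,-12)
river: ρ → (-12,44,6)
river: ρ → (6,40,-26)
river: ρ → (-26,12,20)
river: ρ → (20,28,-18)
river: ρ → (-18,44,4)
river: ρ → (4,44,-18)
river: ρ → (-18,28,20)
river: ρ → (20,12,-26)
closes: descent 0, river 18
min |a| on river = 2

2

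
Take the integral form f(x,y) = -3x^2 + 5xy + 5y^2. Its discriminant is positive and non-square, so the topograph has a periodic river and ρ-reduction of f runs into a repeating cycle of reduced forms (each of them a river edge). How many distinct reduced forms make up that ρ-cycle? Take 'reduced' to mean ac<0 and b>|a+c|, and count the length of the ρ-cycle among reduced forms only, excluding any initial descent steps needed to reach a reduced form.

D = 85, ⌊√D⌋ = 9
river: ρ → (5,5,-3)
river: ρ → (-3,7,3)
river: ρ → (3,5,-5)
river: ρ → (-5,5,3)
river: ρ → (3,7,-3)
river: ρ → (-3,5,5)
ρ-cycle length = 6 (tail of 0 descent steps not counted)

6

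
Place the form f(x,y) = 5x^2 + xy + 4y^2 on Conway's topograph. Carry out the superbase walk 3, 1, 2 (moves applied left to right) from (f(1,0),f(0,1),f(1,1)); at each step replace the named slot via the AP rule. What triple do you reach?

start (5,4,10) = (f(1,0),f(0,1),f(1,1))
replace slot 3: 2·(5+4) − 10 = 8 → (5,4,8)
replace slot 1: 2·(4+8) − 5 = 19 → (19,4,8)
replace slot 2: 2·(19+8) − 4 = 50 → (19,50,8)

19,50,8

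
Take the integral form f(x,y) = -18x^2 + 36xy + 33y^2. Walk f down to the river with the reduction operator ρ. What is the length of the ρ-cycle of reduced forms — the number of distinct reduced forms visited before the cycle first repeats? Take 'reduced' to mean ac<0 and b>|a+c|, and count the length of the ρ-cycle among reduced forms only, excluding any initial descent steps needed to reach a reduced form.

D = 3672, ⌊√D⌋ = 60
river: ρ → (33,30,-21)
river: ρ → (-21,54,9)
river: ρ → (9,54,-21)
river: ρ → (-21,30,33)
river: ρ → (33,36,-18)
river: ρ → (-18,36,33)
ρ-cycle length = 6 (tail of 0 descent steps not counted)

6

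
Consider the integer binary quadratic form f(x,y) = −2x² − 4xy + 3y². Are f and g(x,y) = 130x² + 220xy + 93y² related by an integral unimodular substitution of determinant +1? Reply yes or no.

D₁ = 40, D₂ = 40
river cycle of f (length 6): (3, 4, -2), (-2, 4, 3), (3, 2, -3), (-3, 4, 2), (2, 4, -3), (-3, 2, 3)
river cycle of g (length 6): (3, 4, -2), (-2, 4, 3), (3, 2, -3), (-3, 4, 2), (2, 4, -3), (-3, 2, 3)
cycles coincide ⇒ equivalent

yes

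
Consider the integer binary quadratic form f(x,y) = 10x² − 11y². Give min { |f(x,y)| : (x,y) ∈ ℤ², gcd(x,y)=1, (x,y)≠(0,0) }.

descent: ρ → (-11,0,10)
descent: ρ → (10,20,-1)  [lands on river]
river: ρ → (-1,20,10)
closes: descent 2, river 2
min |a| on river = 1

1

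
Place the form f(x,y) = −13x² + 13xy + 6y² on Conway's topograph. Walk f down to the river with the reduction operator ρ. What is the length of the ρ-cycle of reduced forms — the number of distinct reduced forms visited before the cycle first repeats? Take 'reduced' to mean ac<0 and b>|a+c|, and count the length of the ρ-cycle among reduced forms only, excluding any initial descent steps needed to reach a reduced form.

D = 481, ⌊√D⌋ = 21
river: ρ → (6,11,-15)
river: ρ → (-15,19,2)
river: ρ → (2,21,-5)
river: ρ → (-5,19,6)
river: ρ → (6,17,-8)
river: ρ → (-8,15,8)
river: ρ → (8,17,-6)
river: ρ → (-6,19,5)
river: ρ → (5,21,-2)
river: ρ → (-2,19,15)
river: ρ → (15,11,-6)
river: ρ → (-6,13,13)
river: ρ → (13,13,-6)
river: ρ → (-6,11,15)
river: ρ → (15,19,-2)
river: ρ → (-2,21,5)
river: ρ → (5,19,-6)
river: ρ → (-6,17,8)
river: ρ → (8,15,-8)
river: ρ → (-8,17,6)
river: ρ → (6,19,-5)
river: ρ → (-5,21,2)
river: ρ → (2,19,-15)
river: ρ → (-15,11,6)
river: ρ → (6,13,-13)
river: ρ → (-13,13,6)
ρ-cycle length = 26 (tail of 0 descent steps not counted)

26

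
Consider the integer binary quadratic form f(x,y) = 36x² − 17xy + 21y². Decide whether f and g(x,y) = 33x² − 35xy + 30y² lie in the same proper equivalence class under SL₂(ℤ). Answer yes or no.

D₁ = -2735, D₂ = -2735
f: flip: (36,-17,21)→(21,17,36)
f: reduced (well bottom): (21,17,36) with a≤c, −a<b≤a
g: translate: b→31 (≡-35 mod 66), so (33,-35,30)→(33,31,28)
g: flip: (33,31,28)→(28,-31,33)
g: translate: b→25 (≡-31 mod 56), so (28,-31,33)→(28,25,30)
g: reduced (well bottom): (28,25,30) with a≤c, −a<b≤a
reduced forms (21, 17, 36) vs (28, 25, 30) ⇒ inequivalent

no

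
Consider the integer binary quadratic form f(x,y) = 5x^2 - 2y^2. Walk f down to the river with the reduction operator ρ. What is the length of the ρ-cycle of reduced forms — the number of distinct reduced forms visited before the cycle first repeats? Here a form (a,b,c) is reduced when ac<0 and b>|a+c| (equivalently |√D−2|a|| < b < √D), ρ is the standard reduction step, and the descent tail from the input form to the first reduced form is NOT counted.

D = 40, ⌊√D⌋ = 6
descent: ρ → (-2,4,3)  [lands on river]
river: ρ → (3,2,-3)
river: ρ → (-3,4,2)
river: ρ → (2,4,-3)
river: ρ → (-3,2,3)
river: ρ → (3,4,-2)
ρ-cycle length = 6 (tail of 1 descent step not counted)

6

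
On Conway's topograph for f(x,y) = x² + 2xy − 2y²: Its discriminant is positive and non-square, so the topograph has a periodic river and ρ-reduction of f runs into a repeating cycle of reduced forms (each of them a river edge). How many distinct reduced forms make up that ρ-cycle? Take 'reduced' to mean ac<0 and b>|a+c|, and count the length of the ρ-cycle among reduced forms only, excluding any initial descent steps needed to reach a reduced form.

D = 12, ⌊√D⌋ = 3
river: ρ → (-2,2,1)
river: ρ → (1,2,-2)
ρ-cycle length = 2 (tail of 0 descent steps not counted)

2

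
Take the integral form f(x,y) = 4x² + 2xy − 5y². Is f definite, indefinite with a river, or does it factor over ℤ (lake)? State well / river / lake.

D = b²−4ac = 2² − 4·4·(-5) = 84
D > 0 non-square ⇒ indefinite ⇒ periodic river

river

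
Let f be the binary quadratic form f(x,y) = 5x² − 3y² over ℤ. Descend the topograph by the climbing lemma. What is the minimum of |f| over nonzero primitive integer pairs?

descent: ρ → (-3,6,2)  [lands on river]
river: ρ → (2,6,-3)
closes: descent 1, river 2
min |a| on river = 2

2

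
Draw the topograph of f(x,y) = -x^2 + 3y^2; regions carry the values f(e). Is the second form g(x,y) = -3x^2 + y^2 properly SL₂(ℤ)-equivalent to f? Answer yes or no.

D₁ = 12, D₂ = 12
river cycle of f (length 2): (-1, 2, 2), (2, 2, -1)
river cycle of g (length 2): (1, 2, -2), (-2, 2, 1)
cycles differ ⇒ inequivalent

no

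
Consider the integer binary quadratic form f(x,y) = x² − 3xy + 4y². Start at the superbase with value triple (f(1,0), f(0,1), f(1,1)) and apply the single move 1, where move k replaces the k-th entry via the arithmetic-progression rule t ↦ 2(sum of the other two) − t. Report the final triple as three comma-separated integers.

start (1,4,2) = (f(1,0),f(0,1),f(1,1))
replace slot 1: 2·(4+2) − 1 = 11 → (11,4,2)

11,4,2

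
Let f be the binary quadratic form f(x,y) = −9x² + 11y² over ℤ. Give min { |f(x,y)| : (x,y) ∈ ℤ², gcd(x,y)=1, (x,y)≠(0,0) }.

descent: ρ → (11,0,-9)
descent: ρ → (-9,18,2)  [lands on river]
river: ρ → (2,18,-9)
closes: descent 2, river 2
min |a| on river = 2

2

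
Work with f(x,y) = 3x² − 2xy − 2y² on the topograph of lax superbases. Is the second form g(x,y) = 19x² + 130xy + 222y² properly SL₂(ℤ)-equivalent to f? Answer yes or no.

D₁ = 28, D₂ = 28
river cycle of f (length 4): (-2, 2, 3), (3, 4, -1), (-1, 4, 3), (3, 2, -2)
river cycle of g (length 4): (3, 2, -2), (-2, 2, 3), (3, 4, -1), (-1, 4, 3)
cycles coincide ⇒ equivalent

yes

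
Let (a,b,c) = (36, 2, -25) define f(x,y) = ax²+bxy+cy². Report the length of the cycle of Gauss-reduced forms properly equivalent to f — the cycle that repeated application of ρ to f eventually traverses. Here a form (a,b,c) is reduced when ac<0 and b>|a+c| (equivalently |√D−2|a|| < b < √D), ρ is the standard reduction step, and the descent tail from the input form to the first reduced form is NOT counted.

D = 3604, ⌊√D⌋ = 60
descent: ρ → (-25,48,13)  [lands on river]
river: ρ → (13,56,-9)
river: ρ → (-9,52,25)
river: ρ → (25,48,-13)
river: ρ → (-13,56,9)
river: ρ → (9,52,-25)
ρ-cycle length = 6 (tail of 1 descent step not counted)

6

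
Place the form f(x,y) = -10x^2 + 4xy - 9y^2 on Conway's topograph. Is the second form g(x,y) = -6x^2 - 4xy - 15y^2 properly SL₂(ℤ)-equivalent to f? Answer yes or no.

D₁ = -344, D₂ = -344
f is negative-definite; reduce −f:
−f: flip: (10,-4,9)→(9,4,10)
−f: reduced (well bottom): (9,4,10) with a≤c, −a<b≤a
flip sign back: reduced form of f is (-9,-4,-10)
g is negative-definite; reduce −g:
−g: reduced (well bottom): (6,4,15) with a≤c, −a<b≤a
flip sign back: reduced form of g is (-6,-4,-15)
reduced forms (-9, -4, -10) vs (-6, -4, -15) ⇒ inequivalent

no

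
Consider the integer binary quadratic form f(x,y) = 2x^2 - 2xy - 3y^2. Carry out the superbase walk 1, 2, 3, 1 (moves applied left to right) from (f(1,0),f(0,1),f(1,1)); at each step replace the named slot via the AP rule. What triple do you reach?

start (2,-3,-3) = (f(1,0),f(0,1),f(1,1))
replace slot 1: 2·((-3)+(-3)) − 2 = -14 → (-14,-3,-3)
replace slot 2: 2·((-14)+(-3)) − (-3) = -31 → (-14,-31,-3)
replace slot 3: 2·((-14)+(-31)) − (-3) = -87 → (-14,-31,-87)
replace slot 1: 2·((-31)+(-87)) − (-14) = -222 → (-222,-31,-87)

-222,-31,-87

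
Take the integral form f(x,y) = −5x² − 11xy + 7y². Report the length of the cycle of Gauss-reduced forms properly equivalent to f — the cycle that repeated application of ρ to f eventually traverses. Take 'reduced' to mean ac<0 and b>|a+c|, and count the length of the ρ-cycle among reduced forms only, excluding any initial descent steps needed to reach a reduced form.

D = 261, ⌊√D⌋ = 16
descent: ρ → (7,11,-5)  [lands on river]
river: ρ → (-5,9,9)
river: ρ → (9,9,-5)
river: ρ → (-5,11,7)
river: ρ → (7,3,-9)
river: ρ → (-9,15,1)
river: ρ → (1,15,-9)
river: ρ → (-9,3,7)
ρ-cycle length = 8 (tail of 1 descent step not counted)

8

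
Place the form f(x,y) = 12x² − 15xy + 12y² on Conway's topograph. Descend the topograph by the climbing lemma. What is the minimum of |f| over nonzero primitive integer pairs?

translate: b→9 (≡-15 mod 24), so (12,-15,12)→(12,9,9)
flip: (12,9,9)→(9,-9,12)
translate: b→9 (≡-9 mod 18), so (9,-9,12)→(9,9,12)
reduced (well bottom): (9,9,12) with a≤c, −a<b≤a
well minimum = a = 9

9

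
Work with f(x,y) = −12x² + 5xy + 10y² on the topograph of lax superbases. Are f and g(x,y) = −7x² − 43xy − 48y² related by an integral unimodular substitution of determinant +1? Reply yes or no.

D₁ = 505, D₂ = 505
river cycle of f (length 8): (10, 15, -7), (-7, 13, 12), (12, 11, -8), (-8, 21, 2), (2, 19, -18), (-18, 17, 3), (3, 19, -12), (-12, 5, 10)
river cycle of g (length 8): (-7, 13, 12), (12, 11, -8), (-8, 21, 2), (2, 19, -18), (-18, 17, 3), (3, 19, -12), (-12, 5, 10), (10, 15, -7)
cycles coincide ⇒ equivalent

yes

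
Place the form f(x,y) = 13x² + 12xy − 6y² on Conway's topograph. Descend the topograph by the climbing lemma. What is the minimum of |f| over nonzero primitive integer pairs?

river: ρ → (-6,12,13)
river: ρ → (13,14,-5)
river: ρ → (-5,16,10)
river: ρ → (10,4,-11)
river: ρ → (-11,18,3)
river: ρ → (3,18,-11)
river: ρ → (-11,4,10)
river: ρ → (10,16,-5)
river: ρ → (-5,14,13)
river: ρ → (13,12,-6)
closes: descent 0, river 10
min |a| on river = 3

3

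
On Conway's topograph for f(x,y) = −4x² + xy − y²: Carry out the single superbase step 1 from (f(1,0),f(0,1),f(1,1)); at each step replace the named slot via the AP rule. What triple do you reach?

start (-4,-1,-4) = (f(1,0),f(0,1),f(1,1))
replace slot 1: 2·((-1)+(-4)) − (-4) = -6 → (-6,-1,-4)

-6,-1,-4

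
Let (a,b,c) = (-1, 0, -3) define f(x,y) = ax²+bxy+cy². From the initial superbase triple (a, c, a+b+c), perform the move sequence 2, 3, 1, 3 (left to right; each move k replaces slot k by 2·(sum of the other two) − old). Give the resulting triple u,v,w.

start (-1,-3,-4) = (f(1,0),f(0,1),f(1,1))
replace slot 2: 2·((-1)+(-4)) − (-3) = -7 → (-1,-7,-4)
replace slot 3: 2·((-1)+(-7)) − (-4) = -12 → (-1,-7,-12)
replace slot 1: 2·((-7)+(-12)) − (-1) = -37 → (-37,-7,-12)
replace slot 3: 2·((-37)+(-7)) − (-12) = -76 → (-37,-7,-76)

-37,-7,-76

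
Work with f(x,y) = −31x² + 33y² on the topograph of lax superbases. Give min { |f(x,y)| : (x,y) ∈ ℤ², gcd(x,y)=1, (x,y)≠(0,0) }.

descent: ρ → (33,0,-31)
descent: ρ → (-31,62,2)  [lands on river]
river: ρ → (2,62,-31)
closes: descent 2, river 2
min |a| on river = 2

2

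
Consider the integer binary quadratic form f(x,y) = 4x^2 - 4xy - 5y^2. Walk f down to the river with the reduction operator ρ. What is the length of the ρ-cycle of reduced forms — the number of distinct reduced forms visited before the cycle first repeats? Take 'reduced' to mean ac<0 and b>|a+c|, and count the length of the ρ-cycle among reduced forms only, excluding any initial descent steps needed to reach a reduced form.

D = 96, ⌊√D⌋ = 9
descent: ρ → (-5,4,4)  [lands on river]
river: ρ → (4,4,-5)
river: ρ → (-5,6,3)
river: ρ → (3,6,-5)
ρ-cycle length = 4 (tail of 1 descent step not counted)

4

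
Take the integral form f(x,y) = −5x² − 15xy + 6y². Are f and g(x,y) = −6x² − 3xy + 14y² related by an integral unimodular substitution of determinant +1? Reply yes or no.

D₁ = 345, D₂ = 345
river cycle of f (length 10): (6, 15, -5), (-5, 15, 6), (6, 9, -11), (-11, 13, 4), (4, 11, -14), (-14, 17, 1), (1, 17, -14), (-14, 11, 4), (4, 13, -11), (-11, 9, 6)
river cycle of g (length 10): (-6, 9, 11), (11, 13, -4), (-4, 11, 14), (14, 17, -1), (-1, 17, 14), (14, 11, -4), (-4, 13, 11), (11, 9, -6), (-6, 15, 5), (5, 15, -6)
cycles differ ⇒ inequivalent

no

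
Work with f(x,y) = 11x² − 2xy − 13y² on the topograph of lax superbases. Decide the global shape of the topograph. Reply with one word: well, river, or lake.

D = b²−4ac = (-2)² − 4·11·(-13) = 576
D = 24² is a perfect square ⇒ form factors over ℤ ⇒ lakes

lake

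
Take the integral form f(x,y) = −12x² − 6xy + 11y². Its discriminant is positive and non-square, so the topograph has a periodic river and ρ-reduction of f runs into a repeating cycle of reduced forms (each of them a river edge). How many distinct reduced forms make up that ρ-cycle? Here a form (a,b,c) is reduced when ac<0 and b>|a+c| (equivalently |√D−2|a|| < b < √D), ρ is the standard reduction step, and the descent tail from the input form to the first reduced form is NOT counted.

D = 564, ⌊√D⌋ = 23
descent: ρ → (11,6,-12)  [lands on river]
river: ρ → (-12,18,5)
river: ρ → (5,22,-4)
river: ρ → (-4,18,15)
river: ρ → (15,12,-7)
river: ρ → (-7,16,11)
ρ-cycle length = 6 (tail of 1 descent step not counted)

6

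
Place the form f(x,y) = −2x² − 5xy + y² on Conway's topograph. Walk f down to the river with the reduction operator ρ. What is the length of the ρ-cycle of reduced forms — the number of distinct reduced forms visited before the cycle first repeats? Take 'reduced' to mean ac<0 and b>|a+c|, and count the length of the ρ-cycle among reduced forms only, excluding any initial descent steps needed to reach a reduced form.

D = 33, ⌊√D⌋ = 5
descent: ρ → (1,5,-2)  [lands on river]
river: ρ → (-2,3,3)
river: ρ → (3,3,-2)
river: ρ → (-2,5,1)
ρ-cycle length = 4 (tail of 1 descent step not counted)

4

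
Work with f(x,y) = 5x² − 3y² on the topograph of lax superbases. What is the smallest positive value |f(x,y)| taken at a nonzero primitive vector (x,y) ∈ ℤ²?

descent: ρ → (-3,6,2)  [lands on river]
river: ρ → (2,6,-3)
closes: descent 1, river 2
min |a| on river = 2

2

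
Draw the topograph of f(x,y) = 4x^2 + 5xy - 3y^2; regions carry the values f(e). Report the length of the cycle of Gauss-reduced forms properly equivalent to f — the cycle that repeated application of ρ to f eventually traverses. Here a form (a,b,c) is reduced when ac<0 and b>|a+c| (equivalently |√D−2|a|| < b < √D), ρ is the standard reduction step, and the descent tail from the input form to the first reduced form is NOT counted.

D = 73, ⌊√D⌋ = 8
river: ρ → (-3,7,2)
river: ρ → (2,5,-6)
river: ρ → (-6,7,1)
river: ρ → (1,7,-6)
river: ρ → (-6,5,2)
river: ρ → (2,7,-3)
river: ρ → (-3,5,4)
river: ρ → (4,3,-4)
river: ρ → (-4,5,3)
river: ρ → (3,7,-2)
river: ρ → (-2,5,6)
river: ρ → (6,7,-1)
river: ρ → (-1,7,6)
river: ρ → (6,5,-2)
river: ρ → (-2,7,3)
river: ρ → (3,5,-4)
river: ρ → (-4,3,4)
river: ρ → (4,5,-3)
ρ-cycle length = 18 (tail of 0 descent steps not counted)

18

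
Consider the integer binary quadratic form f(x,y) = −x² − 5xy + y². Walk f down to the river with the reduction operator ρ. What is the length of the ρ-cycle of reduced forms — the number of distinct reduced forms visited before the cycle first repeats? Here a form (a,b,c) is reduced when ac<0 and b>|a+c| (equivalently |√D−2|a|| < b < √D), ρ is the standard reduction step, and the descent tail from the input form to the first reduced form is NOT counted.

D = 29, ⌊√D⌋ = 5
descent: ρ → (1,5,-1)  [lands on river]
river: ρ → (-1,5,1)
ρ-cycle length = 2 (tail of 1 descent step not counted)

2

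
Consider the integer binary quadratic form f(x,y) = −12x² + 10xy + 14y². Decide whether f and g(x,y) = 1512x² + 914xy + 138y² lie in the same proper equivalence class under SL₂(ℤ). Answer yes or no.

D₁ = 772, D₂ = 772
river cycle of f (length 30): (14, 18, -8), (-8, 14, 18), (18, 22, -4), (-4, 26, 6), (6, 22, -12), (-12, 26, 2), (2, 26, -12), (-12, 22, 6), (6, 26, -4), (-4, 22, 18), … (20 more)
river cycle of g (length 30): (12, 14, -12), (-12, 10, 14), (14, 18, -8), (-8, 14, 18), (18, 22, -4), (-4, 26, 6), (6, 22, -12), (-12, 26, 2), (2, 26, -12), (-12, 22, 6), … (20 more)
cycles coincide ⇒ equivalent

yes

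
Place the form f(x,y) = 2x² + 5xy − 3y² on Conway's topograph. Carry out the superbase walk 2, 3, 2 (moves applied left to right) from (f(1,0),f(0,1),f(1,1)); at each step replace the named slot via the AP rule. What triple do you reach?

start (2,-3,4) = (f(1,0),f(0,1),f(1,1))
replace slot 2: 2·(2+4) − (-3) = 15 → (2,15,4)
replace slot 3: 2·(2+15) − 4 = 30 → (2,15,30)
replace slot 2: 2·(2+30) − 15 = 49 → (2,49,30)

2,49,30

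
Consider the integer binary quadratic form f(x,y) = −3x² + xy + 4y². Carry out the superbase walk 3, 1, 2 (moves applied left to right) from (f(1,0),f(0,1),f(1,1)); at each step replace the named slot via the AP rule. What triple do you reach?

start (-3,4,2) = (f(1,0),f(0,1),f(1,1))
replace slot 3: 2·((-3)+4) − 2 = 0 → (-3,4,0)
replace slot 1: 2·(4+0) − (-3) = 11 → (11,4,0)
replace slot 2: 2·(11+0) − 4 = 18 → (11,18,0)

11,18,0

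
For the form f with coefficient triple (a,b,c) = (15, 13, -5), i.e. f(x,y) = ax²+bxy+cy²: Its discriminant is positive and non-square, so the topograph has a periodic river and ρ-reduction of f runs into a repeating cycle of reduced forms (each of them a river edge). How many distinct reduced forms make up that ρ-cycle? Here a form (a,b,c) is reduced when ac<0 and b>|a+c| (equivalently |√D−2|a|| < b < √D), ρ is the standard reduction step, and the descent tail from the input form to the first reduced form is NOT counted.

D = 469, ⌊√D⌋ = 21
river: ρ → (-5,17,9)
river: ρ → (9,19,-3)
river: ρ → (-3,17,15)
river: ρ → (15,13,-5)
ρ-cycle length = 4 (tail of 0 descent steps not counted)

4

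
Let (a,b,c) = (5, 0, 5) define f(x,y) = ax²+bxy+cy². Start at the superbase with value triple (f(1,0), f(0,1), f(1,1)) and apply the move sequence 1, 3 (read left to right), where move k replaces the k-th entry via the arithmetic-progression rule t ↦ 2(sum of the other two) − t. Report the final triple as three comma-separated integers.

start (5,5,10) = (f(1,0),f(0,1),f(1,1))
replace slot 1: 2·(5+10) − 5 = 25 → (25,5,10)
replace slot 3: 2·(25+5) − 10 = 50 → (25,5,50)

25,5,50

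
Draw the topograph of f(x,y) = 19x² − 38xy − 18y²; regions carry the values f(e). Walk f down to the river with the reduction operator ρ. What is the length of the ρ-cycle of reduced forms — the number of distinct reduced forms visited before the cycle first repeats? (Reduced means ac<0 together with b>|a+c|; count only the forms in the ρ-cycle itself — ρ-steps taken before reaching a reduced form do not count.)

D = 2812, ⌊√D⌋ = 53
descent: ρ → (-18,38,19)  [lands on river]
river: ρ → (19,38,-18)
river: ρ → (-18,34,23)
river: ρ → (23,12,-29)
river: ρ → (-29,46,6)
river: ρ → (6,50,-13)
river: ρ → (-13,28,39)
river: ρ → (39,50,-2)
river: ρ → (-2,50,39)
river: ρ → (39,28,-13)
river: ρ → (-13,50,6)
river: ρ → (6,46,-29)
river: ρ → (-29,12,23)
river: ρ → (23,34,-18)
ρ-cycle length = 14 (tail of 1 descent step not counted)

14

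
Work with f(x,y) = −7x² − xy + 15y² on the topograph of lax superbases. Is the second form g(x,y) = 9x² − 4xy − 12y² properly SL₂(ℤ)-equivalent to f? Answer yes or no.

D₁ = 421, D₂ = 448
discriminants differ ⇒ not SL₂(ℤ)-equivalent

no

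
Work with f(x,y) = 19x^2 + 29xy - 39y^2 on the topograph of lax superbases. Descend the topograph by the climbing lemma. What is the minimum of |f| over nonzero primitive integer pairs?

river: ρ → (-39,49,9)
river: ρ → (9,59,-9)
river: ρ → (-9,49,39)
river: ρ → (39,29,-19)
river: ρ → (-19,47,21)
river: ρ → (21,37,-29)
river: ρ → (-29,21,29)
river: ρ → (29,37,-21)
river: ρ → (-21,47,19)
river: ρ → (19,29,-39)
closes: descent 0, river 10
min |a| on river = 9

9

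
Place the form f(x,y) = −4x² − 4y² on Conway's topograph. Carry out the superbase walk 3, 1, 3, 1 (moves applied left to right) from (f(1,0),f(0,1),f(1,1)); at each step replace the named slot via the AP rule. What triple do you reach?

start (-4,-4,-8) = (f(1,0),f(0,1),f(1,1))
replace slot 3: 2·((-4)+(-4)) − (-8) = -8 → (-4,-4,-8)
replace slot 1: 2·((-4)+(-8)) − (-4) = -20 → (-20,-4,-8)
replace slot 3: 2·((-20)+(-4)) − (-8) = -40 → (-20,-4,-40)
replace slot 1: 2·((-4)+(-40)) − (-20) = -68 → (-68,-4,-40)

-68,-4,-40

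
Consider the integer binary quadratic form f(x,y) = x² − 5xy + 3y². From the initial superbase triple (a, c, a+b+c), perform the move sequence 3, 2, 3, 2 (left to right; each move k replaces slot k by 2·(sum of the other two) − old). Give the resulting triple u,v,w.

start (1,3,-1) = (f(1,0),f(0,1),f(1,1))
replace slot 3: 2·(1+3) − (-1) = 9 → (1,3,9)
replace slot 2: 2·(1+9) − 3 = 17 → (1,17,9)
replace slot 3: 2·(1+17) − 9 = 27 → (1,17,27)
replace slot 2: 2·(1+27) − 17 = 39 → (1,39,27)

1,39,27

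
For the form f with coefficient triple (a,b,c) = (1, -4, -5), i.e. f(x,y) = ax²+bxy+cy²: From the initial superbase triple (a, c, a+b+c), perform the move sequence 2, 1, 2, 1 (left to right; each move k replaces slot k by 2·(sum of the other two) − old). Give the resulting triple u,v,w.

start (1,-5,-8) = (f(1,0),f(0,1),f(1,1))
replace slot 2: 2·(1+(-8)) − (-5) = -9 → (1,-9,-8)
replace slot 1: 2·((-9)+(-8)) − 1 = -35 → (-35,-9,-8)
replace slot 2: 2·((-35)+(-8)) − (-9) = -77 → (-35,-77,-8)
replace slot 1: 2·((-77)+(-8)) − (-35) = -135 → (-135,-77,-8)

-135,-77,-8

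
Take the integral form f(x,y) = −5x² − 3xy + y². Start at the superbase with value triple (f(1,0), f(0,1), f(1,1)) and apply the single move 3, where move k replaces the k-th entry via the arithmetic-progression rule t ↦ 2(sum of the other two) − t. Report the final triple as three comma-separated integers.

start (-5,1,-7) = (f(1,0),f(0,1),f(1,1))
replace slot 3: 2·((-5)+1) − (-7) = -1 → (-5,1,-1)

-5,1,-1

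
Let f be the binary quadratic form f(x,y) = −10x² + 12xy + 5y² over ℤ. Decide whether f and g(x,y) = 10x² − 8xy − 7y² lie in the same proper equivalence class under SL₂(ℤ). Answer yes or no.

D₁ = 344, D₂ = 344
river cycle of f (length 10): (5, 18, -1), (-1, 18, 5), (5, 12, -10), (-10, 8, 7), (7, 6, -11), (-11, 16, 2), (2, 16, -11), (-11, 6, 7), (7, 8, -10), (-10, 12, 5)
river cycle of g (length 10): (-7, 8, 10), (10, 12, -5), (-5, 18, 1), (1, 18, -5), (-5, 12, 10), (10, 8, -7), (-7, 6, 11), (11, 16, -2), (-2, 16, 11), (11, 6, -7)
cycles differ ⇒ inequivalent

no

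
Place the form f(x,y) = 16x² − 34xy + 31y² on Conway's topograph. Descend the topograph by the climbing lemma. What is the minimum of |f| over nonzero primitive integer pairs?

translate: b→-2 (≡-34 mod 32), so (16,-34,31)→(16,-2,13)
flip: (16,-2,13)→(13,2,16)
reduced (well bottom): (13,2,16) with a≤c, −a<b≤a
well minimum = a = 13

13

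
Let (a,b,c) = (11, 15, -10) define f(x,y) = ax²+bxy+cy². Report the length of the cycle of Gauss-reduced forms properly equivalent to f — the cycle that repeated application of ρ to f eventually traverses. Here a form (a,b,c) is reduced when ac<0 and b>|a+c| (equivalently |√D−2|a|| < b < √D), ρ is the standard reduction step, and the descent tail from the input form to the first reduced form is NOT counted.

D = 665, ⌊√D⌋ = 25
river: ρ → (-10,25,1)
river: ρ → (1,25,-10)
river: ρ → (-10,15,11)
river: ρ → (11,7,-14)
river: ρ → (-14,21,4)
river: ρ → (4,19,-19)
river: ρ → (-19,19,4)
river: ρ → (4,21,-14)
river: ρ → (-14,7,11)
river: ρ → (11,15,-10)
ρ-cycle length = 10 (tail of 0 descent steps not counted)

10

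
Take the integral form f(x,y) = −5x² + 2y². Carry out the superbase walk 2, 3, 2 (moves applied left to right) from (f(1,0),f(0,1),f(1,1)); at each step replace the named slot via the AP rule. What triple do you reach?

start (-5,2,-3) = (f(1,0),f(0,1),f(1,1))
replace slot 2: 2·((-5)+(-3)) − 2 = -18 → (-5,-18,-3)
replace slot 3: 2·((-5)+(-18)) − (-3) = -43 → (-5,-18,-43)
replace slot 2: 2·((-5)+(-43)) − (-18) = -78 → (-5,-78,-43)

-5,-78,-43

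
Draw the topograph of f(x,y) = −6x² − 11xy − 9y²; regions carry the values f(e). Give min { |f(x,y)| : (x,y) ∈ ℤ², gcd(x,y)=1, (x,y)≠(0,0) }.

translate: b→-1 (≡11 mod 12), so (6,11,9)→(6,-1,4)
flip: (6,-1,4)→(4,1,6)
reduced (well bottom): (4,1,6) with a≤c, −a<b≤a
well minimum |f| = |-4| = 4 (negative-definite)

4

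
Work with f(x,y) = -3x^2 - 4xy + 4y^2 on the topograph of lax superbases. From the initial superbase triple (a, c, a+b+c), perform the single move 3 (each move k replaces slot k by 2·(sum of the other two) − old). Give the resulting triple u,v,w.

start (-3,4,-3) = (f(1,0),f(0,1),f(1,1))
replace slot 3: 2·((-3)+4) − (-3) = 5 → (-3,4,5)

-3,4,5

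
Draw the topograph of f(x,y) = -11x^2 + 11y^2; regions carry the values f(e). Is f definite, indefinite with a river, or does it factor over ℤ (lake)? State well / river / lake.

D = b²−4ac = 0² − 4·(-11)·11 = 484
D = 22² is a perfect square ⇒ form factors over ℤ ⇒ lakes

lake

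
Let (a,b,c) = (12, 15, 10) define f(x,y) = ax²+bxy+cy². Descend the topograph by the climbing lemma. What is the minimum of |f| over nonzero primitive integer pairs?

translate: b→-9 (≡15 mod 24), so (12,15,10)→(12,-9,7)
flip: (12,-9,7)→(7,9,12)
translate: b→-5 (≡9 mod 14), so (7,9,12)→(7,-5,10)
reduced (well bottom): (7,-5,10) with a≤c, −a<b≤a
well minimum = a = 7

7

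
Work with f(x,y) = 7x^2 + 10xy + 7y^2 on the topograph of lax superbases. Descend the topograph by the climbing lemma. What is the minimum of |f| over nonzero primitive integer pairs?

translate: b→-4 (≡10 mod 14), so (7,10,7)→(7,-4,4)
flip: (7,-4,4)→(4,4,7)
reduced (well bottom): (4,4,7) with a≤c, −a<b≤a
well minimum = a = 4

4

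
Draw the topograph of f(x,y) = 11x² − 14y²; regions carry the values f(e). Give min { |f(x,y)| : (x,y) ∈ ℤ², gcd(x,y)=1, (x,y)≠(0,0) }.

descent: ρ → (-14,0,11)
descent: ρ → (11,22,-3)  [lands on river]
river: ρ → (-3,20,18)
river: ρ → (18,16,-5)
river: ρ → (-5,24,2)
river: ρ → (2,24,-5)
river: ρ → (-5,16,18)
river: ρ → (18,20,-3)
river: ρ → (-3,22,11)
closes: descent 2, river 8
min |a| on river = 2

2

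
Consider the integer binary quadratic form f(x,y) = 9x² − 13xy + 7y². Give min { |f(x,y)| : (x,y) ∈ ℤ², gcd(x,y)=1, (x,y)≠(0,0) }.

translate: b→5 (≡-13 mod 18), so (9,-13,7)→(9,5,3)
flip: (9,5,3)→(3,-5,9)
translate: b→1 (≡-5 mod 6), so (3,-5,9)→(3,1,7)
reduced (well bottom): (3,1,7) with a≤c, −a<b≤a
well minimum = a = 3

3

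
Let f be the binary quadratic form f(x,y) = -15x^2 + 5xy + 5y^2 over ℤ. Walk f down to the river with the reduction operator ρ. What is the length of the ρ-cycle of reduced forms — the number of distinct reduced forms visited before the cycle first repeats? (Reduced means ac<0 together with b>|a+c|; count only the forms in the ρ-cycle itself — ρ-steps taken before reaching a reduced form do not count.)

D = 325, ⌊√D⌋ = 18
descent: ρ → (5,15,-5)  [lands on river]
river: ρ → (-5,15,5)
ρ-cycle length = 2 (tail of 1 descent step not counted)

2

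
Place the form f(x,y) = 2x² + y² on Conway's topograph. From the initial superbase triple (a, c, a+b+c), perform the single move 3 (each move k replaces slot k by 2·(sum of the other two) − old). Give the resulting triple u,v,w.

start (2,1,3) = (f(1,0),f(0,1),f(1,1))
replace slot 3: 2·(2+1) − 3 = 3 → (2,1,3)

2,1,3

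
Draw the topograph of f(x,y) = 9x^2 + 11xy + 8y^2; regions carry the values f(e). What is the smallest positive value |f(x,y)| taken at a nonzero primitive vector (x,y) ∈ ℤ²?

translate: b→-7 (≡11 mod 18), so (9,11,8)→(9,-7,6)
flip: (9,-7,6)→(6,7,9)
translate: b→-5 (≡7 mod 12), so (6,7,9)→(6,-5,8)
reduced (well bottom): (6,-5,8) with a≤c, −a<b≤a
well minimum = a = 6

6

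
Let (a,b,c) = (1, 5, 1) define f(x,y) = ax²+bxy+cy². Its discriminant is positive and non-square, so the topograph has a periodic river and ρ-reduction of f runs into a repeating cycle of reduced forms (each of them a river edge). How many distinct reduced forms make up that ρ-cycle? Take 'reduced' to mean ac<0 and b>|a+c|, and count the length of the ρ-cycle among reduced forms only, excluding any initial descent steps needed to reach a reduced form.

D = 21, ⌊√D⌋ = 4
descent: ρ → (1,3,-3)  [lands on river]
river: ρ → (-3,3,1)
ρ-cycle length = 2 (tail of 1 descent step not counted)

2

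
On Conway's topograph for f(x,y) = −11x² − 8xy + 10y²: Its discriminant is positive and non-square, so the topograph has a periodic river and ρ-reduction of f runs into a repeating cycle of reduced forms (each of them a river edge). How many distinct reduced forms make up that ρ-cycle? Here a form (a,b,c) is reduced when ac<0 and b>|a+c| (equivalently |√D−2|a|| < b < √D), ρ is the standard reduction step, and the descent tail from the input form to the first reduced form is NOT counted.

D = 504, ⌊√D⌋ = 22
descent: ρ → (10,8,-11)  [lands on river]
river: ρ → (-11,14,7)
river: ρ → (7,14,-11)
river: ρ → (-11,8,10)
river: ρ → (10,12,-9)
river: ρ → (-9,6,13)
river: ρ → (13,20,-2)
river: ρ → (-2,20,13)
river: ρ → (13,6,-9)
river: ρ → (-9,12,10)
ρ-cycle length = 10 (tail of 1 descent step not counted)

10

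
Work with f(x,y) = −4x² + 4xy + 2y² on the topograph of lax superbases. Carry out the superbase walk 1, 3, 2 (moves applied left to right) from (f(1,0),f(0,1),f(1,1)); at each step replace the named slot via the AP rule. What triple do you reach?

start (-4,2,2) = (f(1,0),f(0,1),f(1,1))
replace slot 1: 2·(2+2) − (-4) = 12 → (12,2,2)
replace slot 3: 2·(12+2) − 2 = 26 → (12,2,26)
replace slot 2: 2·(12+26) − 2 = 74 → (12,74,26)

12,74,26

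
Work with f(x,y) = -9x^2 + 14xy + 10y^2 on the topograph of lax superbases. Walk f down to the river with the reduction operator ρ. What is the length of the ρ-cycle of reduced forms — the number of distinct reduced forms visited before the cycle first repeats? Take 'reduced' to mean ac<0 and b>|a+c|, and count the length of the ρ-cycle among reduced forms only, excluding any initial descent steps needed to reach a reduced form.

D = 556, ⌊√D⌋ = 23
river: ρ → (10,6,-13)
river: ρ → (-13,20,3)
river: ρ → (3,22,-6)
river: ρ → (-6,14,15)
river: ρ → (15,16,-5)
river: ρ → (-5,14,18)
river: ρ → (18,22,-1)
river: ρ → (-1,22,18)
river: ρ → (18,14,-5)
river: ρ → (-5,16,15)
river: ρ → (15,14,-6)
river: ρ → (-6,22,3)
river: ρ → (3,20,-13)
river: ρ → (-13,6,10)
river: ρ → (10,14,-9)
river: ρ → (-9,22,2)
river: ρ → (2,22,-9)
river: ρ → (-9,14,10)
ρ-cycle length = 18 (tail of 0 descent steps not counted)

18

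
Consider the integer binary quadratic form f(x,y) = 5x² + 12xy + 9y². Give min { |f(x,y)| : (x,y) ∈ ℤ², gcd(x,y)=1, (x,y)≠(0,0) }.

translate: b→2 (≡12 mod 10), so (5,12,9)→(5,2,2)
flip: (5,2,2)→(2,-2,5)
translate: b→2 (≡-2 mod 4), so (2,-2,5)→(2,2,5)
reduced (well bottom): (2,2,5) with a≤c, −a<b≤a
well minimum = a = 2

2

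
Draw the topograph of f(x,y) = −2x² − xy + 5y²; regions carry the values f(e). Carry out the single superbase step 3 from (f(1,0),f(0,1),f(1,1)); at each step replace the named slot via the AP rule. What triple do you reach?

start (-2,5,2) = (f(1,0),f(0,1),f(1,1))
replace slot 3: 2·((-2)+5) − 2 = 4 → (-2,5,4)

-2,5,4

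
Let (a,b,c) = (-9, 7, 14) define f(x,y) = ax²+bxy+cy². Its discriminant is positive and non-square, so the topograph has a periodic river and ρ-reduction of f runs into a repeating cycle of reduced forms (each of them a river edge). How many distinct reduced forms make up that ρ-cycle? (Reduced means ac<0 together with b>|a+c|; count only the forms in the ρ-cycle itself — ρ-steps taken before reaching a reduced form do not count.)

D = 553, ⌊√D⌋ = 23
river: ρ → (14,21,-2)
river: ρ → (-2,23,3)
river: ρ → (3,19,-16)
river: ρ → (-16,13,6)
river: ρ → (6,23,-1)
river: ρ → (-1,23,6)
river: ρ → (6,13,-16)
river: ρ → (-16,19,3)
river: ρ → (3,23,-2)
river: ρ → (-2,21,14)
river: ρ → (14,7,-9)
river: ρ → (-9,11,12)
river: ρ → (12,13,-8)
river: ρ → (-8,19,6)
river: ρ → (6,17,-11)
river: ρ → (-11,5,12)
river: ρ → (12,19,-4)
river: ρ → (-4,21,7)
river: ρ → (7,21,-4)
river: ρ → (-4,19,12)
river: ρ → (12,5,-11)
river: ρ → (-11,17,6)
river: ρ → (6,19,-8)
river: ρ → (-8,13,12)
river: ρ → (12,11,-9)
river: ρ → (-9,7,14)
ρ-cycle length = 26 (tail of 0 descent steps not counted)

26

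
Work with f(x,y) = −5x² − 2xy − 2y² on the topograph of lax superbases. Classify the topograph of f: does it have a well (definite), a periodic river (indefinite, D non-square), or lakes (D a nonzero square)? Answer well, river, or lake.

D = b²−4ac = (-2)² − 4·(-5)·(-2) = -36
D < 0 ⇒ definite ⇒ every region one sign ⇒ single well

well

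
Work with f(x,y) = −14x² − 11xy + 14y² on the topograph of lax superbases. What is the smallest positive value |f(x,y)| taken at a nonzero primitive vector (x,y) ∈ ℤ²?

descent: ρ → (14,11,-14)  [lands on river]
river: ρ → (-14,17,11)
river: ρ → (11,27,-4)
river: ρ → (-4,29,4)
river: ρ → (4,27,-11)
river: ρ → (-11,17,14)
closes: descent 1, river 6
min |a| on river = 4

4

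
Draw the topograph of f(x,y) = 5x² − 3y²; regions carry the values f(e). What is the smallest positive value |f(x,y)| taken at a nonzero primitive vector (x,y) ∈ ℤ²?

descent: ρ → (-3,6,2)  [lands on river]
river: ρ → (2,6,-3)
closes: descent 1, river 2
min |a| on river = 2

2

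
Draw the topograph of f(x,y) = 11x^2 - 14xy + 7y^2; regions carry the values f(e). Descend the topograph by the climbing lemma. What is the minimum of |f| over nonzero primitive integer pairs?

translate: b→8 (≡-14 mod 22), so (11,-14,7)→(11,8,4)
flip: (11,8,4)→(4,-8,11)
translate: b→0 (≡-8 mod 8), so (4,-8,11)→(4,0,7)
reduced (well bottom): (4,0,7) with a≤c, −a<b≤a
well minimum = a = 4

4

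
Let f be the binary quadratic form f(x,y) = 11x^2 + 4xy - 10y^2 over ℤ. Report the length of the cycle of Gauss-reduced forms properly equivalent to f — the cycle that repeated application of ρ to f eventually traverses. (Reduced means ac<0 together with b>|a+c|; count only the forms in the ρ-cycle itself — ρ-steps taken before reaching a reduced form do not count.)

D = 456, ⌊√D⌋ = 21
river: ρ → (-10,16,5)
river: ρ → (5,14,-13)
river: ρ → (-13,12,6)
river: ρ → (6,12,-13)
river: ρ → (-13,14,5)
river: ρ → (5,16,-10)
river: ρ → (-10,4,11)
river: ρ → (11,18,-3)
river: ρ → (-3,18,11)
river: ρ → (11,4,-10)
ρ-cycle length = 10 (tail of 0 descent steps not counted)

10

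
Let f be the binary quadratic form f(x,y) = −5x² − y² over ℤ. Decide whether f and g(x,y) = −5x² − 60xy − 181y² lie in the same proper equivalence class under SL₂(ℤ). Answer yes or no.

D₁ = -20, D₂ = -20
f is negative-definite; reduce −f:
−f: flip: (5,0,1)→(1,0,5)
−f: reduced (well bottom): (1,0,5) with a≤c, −a<b≤a
flip sign back: reduced form of f is (-1,0,-5)
g is negative-definite; reduce −g:
−g: translate: b→0 (≡60 mod 10), so (5,60,181)→(5,0,1)
−g: flip: (5,0,1)→(1,0,5)
−g: reduced (well bottom): (1,0,5) with a≤c, −a<b≤a
flip sign back: reduced form of g is (-1,0,-5)
reduced forms (-1, 0, -5) vs (-1, 0, -5) ⇒ equivalent

yes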